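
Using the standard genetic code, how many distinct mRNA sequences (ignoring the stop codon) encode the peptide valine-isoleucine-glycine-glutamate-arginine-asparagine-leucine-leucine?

41472

Val: 4 codons.
Ile: 3 codons.
Gly: 4 codons.
Glu: 2 codons.
Arg: 6 codons.
Asn: 2 codons.
Leu: 6 codons.
Leu: 6 codons.
4 × 3 × 4 × 2 × 6 × 2 × 6 × 6 = 41472.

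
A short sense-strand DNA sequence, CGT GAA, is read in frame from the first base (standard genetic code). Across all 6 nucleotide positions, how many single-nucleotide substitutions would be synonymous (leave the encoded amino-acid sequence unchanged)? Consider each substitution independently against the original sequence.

4

Codon 1 (CGT, Arg): 3 synonymous substitutions.
Codon 2 (GAA, Glu): 1 synonymous substitution.
Total: 3 + 1 = 4.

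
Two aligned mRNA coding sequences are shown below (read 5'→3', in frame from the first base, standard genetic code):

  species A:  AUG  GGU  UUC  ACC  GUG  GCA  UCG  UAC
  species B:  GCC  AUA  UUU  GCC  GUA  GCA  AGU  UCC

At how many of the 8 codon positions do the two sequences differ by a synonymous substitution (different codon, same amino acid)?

Codon 1: AUG Met / GCC Ala — nonsynonymous.
Codon 2: GGU Gly / AUA Ile — nonsynonymous.
Codon 3: UUC Phe / UUU Phe — synonymous.
Codon 4: ACC Thr / GCC Ala — nonsynonymous.
Codon 5: GUG Val / GUA Val — synonymous.
Codon 6: GCA Ala / GCA Ala — identical.
Codon 7: UCG Ser / AGU Ser — synonymous.
Codon 8: UAC Tyr / UCC Ser — nonsynonymous.
Synonymous differences: 3.

3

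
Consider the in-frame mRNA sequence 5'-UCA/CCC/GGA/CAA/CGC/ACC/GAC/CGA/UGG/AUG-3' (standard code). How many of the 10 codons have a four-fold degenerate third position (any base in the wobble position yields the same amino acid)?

Codon 1 UCA (Ser): third position 4-fold.
Codon 2 CCC (Pro): third position 4-fold.
Codon 3 GGA (Gly): third position 4-fold.
Codon 4 CAA (Gln): third position 2-fold.
Codon 5 CGC (Arg): third position 4-fold.
Codon 6 ACC (Thr): third position 4-fold.
Codon 7 GAC (Asp): third position 2-fold.
Codon 8 CGA (Arg): third position 4-fold.
Codon 9 UGG (Trp): third position 1-fold.
Codon 10 AUG (Met): third position 1-fold.
Four-fold degenerate third positions: 6.

6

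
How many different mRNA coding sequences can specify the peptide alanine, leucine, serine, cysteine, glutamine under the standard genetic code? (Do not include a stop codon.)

Ala: 4 codons.
Leu: 6 codons.
Ser: 6 codons.
Cys: 2 codons.
Gln: 2 codons.
4 × 6 × 6 × 2 × 2 = 576.

576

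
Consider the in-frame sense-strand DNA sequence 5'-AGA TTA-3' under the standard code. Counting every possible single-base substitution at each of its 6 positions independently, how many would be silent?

4

Codon 1 (AGA, Arg): 2 synonymous substitutions.
Codon 2 (TTA, Leu): 2 synonymous substitutions.
Total: 2 + 2 = 4.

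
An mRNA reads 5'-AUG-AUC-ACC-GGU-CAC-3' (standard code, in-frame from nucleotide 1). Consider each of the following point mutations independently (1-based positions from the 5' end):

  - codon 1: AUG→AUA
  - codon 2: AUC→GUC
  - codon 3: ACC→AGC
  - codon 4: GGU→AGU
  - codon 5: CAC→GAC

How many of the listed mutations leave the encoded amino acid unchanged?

0

Codon 1: AUG (Met) → AUA (Ile) — missense.
Codon 2: AUC (Ile) → GUC (Val) — missense.
Codon 3: ACC (Thr) → AGC (Ser) — missense.
Codon 4: GGU (Gly) → AGU (Ser) — missense.
Codon 5: CAC (His) → GAC (Asp) — missense.
Synonymous: 0 of 5.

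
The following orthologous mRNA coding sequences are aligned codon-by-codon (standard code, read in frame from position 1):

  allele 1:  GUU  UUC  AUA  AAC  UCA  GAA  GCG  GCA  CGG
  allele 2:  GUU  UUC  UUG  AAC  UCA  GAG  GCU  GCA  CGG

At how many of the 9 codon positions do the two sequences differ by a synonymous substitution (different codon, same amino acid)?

Codon 1: GUU Val / GUU Val — identical.
Codon 2: UUC Phe / UUC Phe — identical.
Codon 3: AUA Ile / UUG Leu — nonsynonymous.
Codon 4: AAC Asn / AAC Asn — identical.
Codon 5: UCA Ser / UCA Ser — identical.
Codon 6: GAA Glu / GAG Glu — synonymous.
Codon 7: GCG Ala / GCU Ala — synonymous.
Codon 8: GCA Ala / GCA Ala — identical.
Codon 9: CGG Arg / CGG Arg — identical.
Synonymous differences: 2.

2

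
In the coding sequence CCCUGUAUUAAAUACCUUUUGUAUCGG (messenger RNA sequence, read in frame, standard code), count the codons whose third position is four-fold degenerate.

Codon 1 CCC (Pro): third position 4-fold.
Codon 2 UGU (Cys): third position 2-fold.
Codon 3 AUU (Ile): third position 3-fold.
Codon 4 AAA (Lys): third position 2-fold.
Codon 5 UAC (Tyr): third position 2-fold.
Codon 6 CUU (Leu): third position 4-fold.
Codon 7 UUG (Leu): third position 2-fold.
Codon 8 UAU (Tyr): third position 2-fold.
Codon 9 CGG (Arg): third position 4-fold.
Four-fold degenerate third positions: 3.

3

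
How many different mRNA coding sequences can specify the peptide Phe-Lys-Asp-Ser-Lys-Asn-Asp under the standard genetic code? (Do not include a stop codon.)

384

Phe: 2 codons.
Lys: 2 codons.
Asp: 2 codons.
Ser: 6 codons.
Lys: 2 codons.
Asn: 2 codons.
Asp: 2 codons.
2 × 2 × 2 × 6 × 2 × 2 × 2 = 384.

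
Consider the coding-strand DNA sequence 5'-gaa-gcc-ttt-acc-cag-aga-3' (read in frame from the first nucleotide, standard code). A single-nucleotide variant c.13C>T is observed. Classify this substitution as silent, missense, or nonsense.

nonsense

Position 13 falls in codon 5: CAG → Gln.
After the substitution the codon is TAG → Stop.
The new codon is a stop codon, so this is a nonsense mutation.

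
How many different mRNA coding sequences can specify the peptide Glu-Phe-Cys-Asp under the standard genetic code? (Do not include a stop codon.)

Glu: 2 codons.
Phe: 2 codons.
Cys: 2 codons.
Asp: 2 codons.
2 × 2 × 2 × 2 = 16.

16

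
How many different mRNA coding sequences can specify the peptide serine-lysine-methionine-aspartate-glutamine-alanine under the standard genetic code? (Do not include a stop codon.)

192

Ser: 6 codons.
Lys: 2 codons.
Met: 1 codon.
Asp: 2 codons.
Gln: 2 codons.
Ala: 4 codons.
6 × 2 × 1 × 2 × 2 × 4 = 192.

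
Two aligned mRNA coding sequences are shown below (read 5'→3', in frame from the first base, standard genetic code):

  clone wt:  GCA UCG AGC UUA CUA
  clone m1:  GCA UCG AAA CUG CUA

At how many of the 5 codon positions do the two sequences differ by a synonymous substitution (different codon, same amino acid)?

Codon 1: GCA Ala / GCA Ala — identical.
Codon 2: UCG Ser / UCG Ser — identical.
Codon 3: AGC Ser / AAA Lys — nonsynonymous.
Codon 4: UUA Leu / CUG Leu — synonymous.
Codon 5: CUA Leu / CUA Leu — identical.
Synonymous differences: 1.

1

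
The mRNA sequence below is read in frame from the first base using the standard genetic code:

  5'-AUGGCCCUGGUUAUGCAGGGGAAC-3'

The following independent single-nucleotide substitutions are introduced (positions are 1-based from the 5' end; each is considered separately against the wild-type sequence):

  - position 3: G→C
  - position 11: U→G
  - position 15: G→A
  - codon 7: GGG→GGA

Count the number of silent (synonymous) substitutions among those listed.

1

Codon 1: AUG (Met) → AUC (Ile) — missense.
Codon 4: GUU (Val) → GGU (Gly) — missense.
Codon 5: AUG (Met) → AUA (Ile) — missense.
Codon 7: GGG (Gly) → GGA (Gly) — synonymous.
Synonymous: 1 of 4.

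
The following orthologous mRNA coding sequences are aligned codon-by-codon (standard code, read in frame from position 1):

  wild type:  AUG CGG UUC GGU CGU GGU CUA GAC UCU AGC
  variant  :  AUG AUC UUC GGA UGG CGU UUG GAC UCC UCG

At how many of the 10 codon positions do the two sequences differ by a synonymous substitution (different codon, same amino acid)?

Codon 1: AUG Met / AUG Met — identical.
Codon 2: CGG Arg / AUC Ile — nonsynonymous.
Codon 3: UUC Phe / UUC Phe — identical.
Codon 4: GGU Gly / GGA Gly — synonymous.
Codon 5: CGU Arg / UGG Trp — nonsynonymous.
Codon 6: GGU Gly / CGU Arg — nonsynonymous.
Codon 7: CUA Leu / UUG Leu — synonymous.
Codon 8: GAC Asp / GAC Asp — identical.
Codon 9: UCU Ser / UCC Ser — synonymous.
Codon 10: AGC Ser / UCG Ser — synonymous.
Synonymous differences: 4.

4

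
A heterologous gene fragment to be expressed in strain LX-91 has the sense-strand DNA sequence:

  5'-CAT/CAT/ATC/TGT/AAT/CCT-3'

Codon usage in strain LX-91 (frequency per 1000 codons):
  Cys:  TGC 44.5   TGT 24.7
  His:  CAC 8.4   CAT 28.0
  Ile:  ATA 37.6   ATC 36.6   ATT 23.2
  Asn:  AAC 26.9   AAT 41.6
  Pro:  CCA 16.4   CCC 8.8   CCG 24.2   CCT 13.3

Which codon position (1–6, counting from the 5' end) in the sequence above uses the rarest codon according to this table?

6

Codon 1 CAT (His): 28.0 per 1000.
Codon 2 CAT (His): 28.0 per 1000.
Codon 3 ATC (Ile): 36.6 per 1000.
Codon 4 TGT (Cys): 24.7 per 1000.
Codon 5 AAT (Asn): 41.6 per 1000.
Codon 6 CCT (Pro): 13.3 per 1000.
Lowest frequency is 13.3 at codon 6.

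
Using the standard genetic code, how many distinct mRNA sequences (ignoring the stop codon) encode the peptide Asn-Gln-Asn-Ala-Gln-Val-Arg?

1536

Asn: 2 codons.
Gln: 2 codons.
Asn: 2 codons.
Ala: 4 codons.
Gln: 2 codons.
Val: 4 codons.
Arg: 6 codons.
2 × 2 × 2 × 4 × 2 × 4 × 6 = 1536.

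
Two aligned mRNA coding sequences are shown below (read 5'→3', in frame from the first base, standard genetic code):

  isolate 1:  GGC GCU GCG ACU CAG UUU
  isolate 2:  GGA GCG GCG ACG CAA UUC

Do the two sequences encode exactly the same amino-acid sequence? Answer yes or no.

yes

Codon 1: GGC Gly / GGA Gly — synonymous.
Codon 2: GCU Ala / GCG Ala — synonymous.
Codon 3: GCG Ala / GCG Ala — identical.
Codon 4: ACU Thr / ACG Thr — synonymous.
Codon 5: CAG Gln / CAA Gln — synonymous.
Codon 6: UUU Phe / UUC Phe — synonymous.
Nonsynonymous differences: 0 → same protein.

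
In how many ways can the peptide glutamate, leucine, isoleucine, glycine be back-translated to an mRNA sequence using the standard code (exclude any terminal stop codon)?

144

Glu: 2 codons.
Leu: 6 codons.
Ile: 3 codons.
Gly: 4 codons.
2 × 6 × 3 × 4 = 144.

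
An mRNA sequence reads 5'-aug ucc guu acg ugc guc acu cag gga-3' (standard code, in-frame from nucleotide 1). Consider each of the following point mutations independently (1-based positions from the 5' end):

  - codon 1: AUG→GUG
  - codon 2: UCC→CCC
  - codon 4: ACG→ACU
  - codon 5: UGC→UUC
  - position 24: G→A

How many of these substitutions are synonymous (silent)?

Codon 1: AUG (Met) → GUG (Val) — missense.
Codon 2: UCC (Ser) → CCC (Pro) — missense.
Codon 4: ACG (Thr) → ACU (Thr) — synonymous.
Codon 5: UGC (Cys) → UUC (Phe) — missense.
Codon 8: CAG (Gln) → CAA (Gln) — synonymous.
Synonymous: 2 of 5.

2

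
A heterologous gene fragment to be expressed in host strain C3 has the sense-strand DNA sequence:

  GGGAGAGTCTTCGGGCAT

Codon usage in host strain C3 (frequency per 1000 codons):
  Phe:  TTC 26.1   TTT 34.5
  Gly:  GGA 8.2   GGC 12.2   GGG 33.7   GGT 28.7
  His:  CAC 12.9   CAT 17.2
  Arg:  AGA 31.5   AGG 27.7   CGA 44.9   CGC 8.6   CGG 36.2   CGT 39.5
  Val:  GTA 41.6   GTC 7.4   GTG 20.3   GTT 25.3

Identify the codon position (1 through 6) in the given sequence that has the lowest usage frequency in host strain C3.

3

Codon 1 GGG (Gly): 33.7 per 1000.
Codon 2 AGA (Arg): 31.5 per 1000.
Codon 3 GTC (Val): 7.4 per 1000.
Codon 4 TTC (Phe): 26.1 per 1000.
Codon 5 GGG (Gly): 33.7 per 1000.
Codon 6 CAT (His): 17.2 per 1000.
Lowest frequency is 7.4 at codon 3.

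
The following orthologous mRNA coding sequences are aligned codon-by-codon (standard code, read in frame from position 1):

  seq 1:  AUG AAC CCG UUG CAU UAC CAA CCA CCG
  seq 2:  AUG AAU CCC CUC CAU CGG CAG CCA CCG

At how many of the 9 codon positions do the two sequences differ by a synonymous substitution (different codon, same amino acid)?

Codon 1: AUG Met / AUG Met — identical.
Codon 2: AAC Asn / AAU Asn — synonymous.
Codon 3: CCG Pro / CCC Pro — synonymous.
Codon 4: UUG Leu / CUC Leu — synonymous.
Codon 5: CAU His / CAU His — identical.
Codon 6: UAC Tyr / CGG Arg — nonsynonymous.
Codon 7: CAA Gln / CAG Gln — synonymous.
Codon 8: CCA Pro / CCA Pro — identical.
Codon 9: CCG Pro / CCG Pro — identical.
Synonymous differences: 4.

4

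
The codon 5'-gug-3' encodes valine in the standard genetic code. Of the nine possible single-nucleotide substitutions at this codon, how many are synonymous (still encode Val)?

Position 1: none → 0 synonymous.
Position 2: none → 0 synonymous.
Position 3: GUU, GUC, GUA → 3 synonymous.
Total: 0 + 0 + 3 = 3.

3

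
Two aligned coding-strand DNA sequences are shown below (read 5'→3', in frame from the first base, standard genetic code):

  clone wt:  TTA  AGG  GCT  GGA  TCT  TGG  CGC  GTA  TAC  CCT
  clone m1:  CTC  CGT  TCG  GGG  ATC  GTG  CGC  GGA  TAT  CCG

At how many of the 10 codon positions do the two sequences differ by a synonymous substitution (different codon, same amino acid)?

5

Codon 1: TTA Leu / CTC Leu — synonymous.
Codon 2: AGG Arg / CGT Arg — synonymous.
Codon 3: GCT Ala / TCG Ser — nonsynonymous.
Codon 4: GGA Gly / GGG Gly — synonymous.
Codon 5: TCT Ser / ATC Ile — nonsynonymous.
Codon 6: TGG Trp / GTG Val — nonsynonymous.
Codon 7: CGC Arg / CGC Arg — identical.
Codon 8: GTA Val / GGA Gly — nonsynonymous.
Codon 9: TAC Tyr / TAT Tyr — synonymous.
Codon 10: CCT Pro / CCG Pro — synonymous.
Synonymous differences: 5.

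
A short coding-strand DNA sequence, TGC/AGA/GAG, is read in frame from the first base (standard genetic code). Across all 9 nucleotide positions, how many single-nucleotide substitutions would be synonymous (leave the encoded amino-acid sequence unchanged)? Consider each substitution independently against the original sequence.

Codon 1 (TGC, Cys): 1 synonymous substitution.
Codon 2 (AGA, Arg): 2 synonymous substitutions.
Codon 3 (GAG, Glu): 1 synonymous substitution.
Total: 1 + 2 + 1 = 4.

4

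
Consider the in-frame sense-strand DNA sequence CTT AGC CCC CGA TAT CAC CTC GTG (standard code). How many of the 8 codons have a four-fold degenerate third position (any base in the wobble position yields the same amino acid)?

5

Codon 1 CTT (Leu): third position 4-fold.
Codon 2 AGC (Ser): third position 2-fold.
Codon 3 CCC (Pro): third position 4-fold.
Codon 4 CGA (Arg): third position 4-fold.
Codon 5 TAT (Tyr): third position 2-fold.
Codon 6 CAC (His): third position 2-fold.
Codon 7 CTC (Leu): third position 4-fold.
Codon 8 GTG (Val): third position 4-fold.
Four-fold degenerate third positions: 5.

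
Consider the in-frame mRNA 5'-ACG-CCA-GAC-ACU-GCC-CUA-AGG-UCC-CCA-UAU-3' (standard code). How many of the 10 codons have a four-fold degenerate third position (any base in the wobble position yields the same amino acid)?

Codon 1 ACG (Thr): third position 4-fold.
Codon 2 CCA (Pro): third position 4-fold.
Codon 3 GAC (Asp): third position 2-fold.
Codon 4 ACU (Thr): third position 4-fold.
Codon 5 GCC (Ala): third position 4-fold.
Codon 6 CUA (Leu): third position 4-fold.
Codon 7 AGG (Arg): third position 2-fold.
Codon 8 UCC (Ser): third position 4-fold.
Codon 9 CCA (Pro): third position 4-fold.
Codon 10 UAU (Tyr): third position 2-fold.
Four-fold degenerate third positions: 7.

7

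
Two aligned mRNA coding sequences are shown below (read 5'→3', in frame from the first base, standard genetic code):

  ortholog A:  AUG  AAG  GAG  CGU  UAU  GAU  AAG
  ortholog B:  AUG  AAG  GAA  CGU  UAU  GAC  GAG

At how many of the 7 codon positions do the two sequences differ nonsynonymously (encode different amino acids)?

Codon 1: AUG Met / AUG Met — identical.
Codon 2: AAG Lys / AAG Lys — identical.
Codon 3: GAG Glu / GAA Glu — synonymous.
Codon 4: CGU Arg / CGU Arg — identical.
Codon 5: UAU Tyr / UAU Tyr — identical.
Codon 6: GAU Asp / GAC Asp — synonymous.
Codon 7: AAG Lys / GAG Glu — nonsynonymous.
Nonsynonymous differences: 1.

1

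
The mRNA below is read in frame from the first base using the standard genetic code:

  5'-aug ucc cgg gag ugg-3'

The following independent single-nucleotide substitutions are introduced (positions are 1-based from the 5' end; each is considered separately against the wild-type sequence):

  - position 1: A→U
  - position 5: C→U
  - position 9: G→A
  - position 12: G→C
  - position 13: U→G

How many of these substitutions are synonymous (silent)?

1

Codon 1: AUG (Met) → UUG (Leu) — missense.
Codon 2: UCC (Ser) → UUC (Phe) — missense.
Codon 3: CGG (Arg) → CGA (Arg) — synonymous.
Codon 4: GAG (Glu) → GAC (Asp) — missense.
Codon 5: UGG (Trp) → GGG (Gly) — missense.
Synonymous: 1 of 5.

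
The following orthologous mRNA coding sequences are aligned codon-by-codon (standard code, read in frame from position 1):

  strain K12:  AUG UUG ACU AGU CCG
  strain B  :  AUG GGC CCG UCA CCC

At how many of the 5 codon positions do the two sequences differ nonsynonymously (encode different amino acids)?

Codon 1: AUG Met / AUG Met — identical.
Codon 2: UUG Leu / GGC Gly — nonsynonymous.
Codon 3: ACU Thr / CCG Pro — nonsynonymous.
Codon 4: AGU Ser / UCA Ser — synonymous.
Codon 5: CCG Pro / CCC Pro — synonymous.
Nonsynonymous differences: 2.

2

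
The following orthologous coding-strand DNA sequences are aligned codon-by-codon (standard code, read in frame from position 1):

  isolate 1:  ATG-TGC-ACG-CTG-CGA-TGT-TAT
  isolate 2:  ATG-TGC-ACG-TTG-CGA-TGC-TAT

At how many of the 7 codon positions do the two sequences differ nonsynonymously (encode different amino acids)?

Codon 1: ATG Met / ATG Met — identical.
Codon 2: TGC Cys / TGC Cys — identical.
Codon 3: ACG Thr / ACG Thr — identical.
Codon 4: CTG Leu / TTG Leu — synonymous.
Codon 5: CGA Arg / CGA Arg — identical.
Codon 6: TGT Cys / TGC Cys — synonymous.
Codon 7: TAT Tyr / TAT Tyr — identical.
Nonsynonymous differences: 0.

0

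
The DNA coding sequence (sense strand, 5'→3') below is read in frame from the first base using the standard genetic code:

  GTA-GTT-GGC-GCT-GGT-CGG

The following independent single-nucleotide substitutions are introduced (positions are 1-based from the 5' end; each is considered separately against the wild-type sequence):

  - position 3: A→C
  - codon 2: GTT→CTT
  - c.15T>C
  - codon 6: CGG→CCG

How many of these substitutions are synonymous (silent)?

2

Codon 1: GTA (Val) → GTC (Val) — synonymous.
Codon 2: GTT (Val) → CTT (Leu) — missense.
Codon 5: GGT (Gly) → GGC (Gly) — synonymous.
Codon 6: CGG (Arg) → CCG (Pro) — missense.
Synonymous: 2 of 4.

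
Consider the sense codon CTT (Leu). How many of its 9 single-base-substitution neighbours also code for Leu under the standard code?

Position 1: none → 0 synonymous.
Position 2: none → 0 synonymous.
Position 3: CTC, CTA, CTG → 3 synonymous.
Total: 0 + 0 + 3 = 3.

3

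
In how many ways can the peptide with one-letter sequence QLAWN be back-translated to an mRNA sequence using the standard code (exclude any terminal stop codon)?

Gln: 2 codons.
Leu: 6 codons.
Ala: 4 codons.
Trp: 1 codon.
Asn: 2 codons.
2 × 6 × 4 × 1 × 2 = 96.

96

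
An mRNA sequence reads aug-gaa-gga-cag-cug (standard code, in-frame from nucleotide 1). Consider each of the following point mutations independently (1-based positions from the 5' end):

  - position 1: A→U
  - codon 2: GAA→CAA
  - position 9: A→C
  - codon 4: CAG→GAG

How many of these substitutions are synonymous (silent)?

1

Codon 1: AUG (Met) → UUG (Leu) — missense.
Codon 2: GAA (Glu) → CAA (Gln) — missense.
Codon 3: GGA (Gly) → GGC (Gly) — synonymous.
Codon 4: CAG (Gln) → GAG (Glu) — missense.
Synonymous: 1 of 4.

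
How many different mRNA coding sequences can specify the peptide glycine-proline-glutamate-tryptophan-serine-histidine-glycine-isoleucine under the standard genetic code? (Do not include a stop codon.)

Gly: 4 codons.
Pro: 4 codons.
Glu: 2 codons.
Trp: 1 codon.
Ser: 6 codons.
His: 2 codons.
Gly: 4 codons.
Ile: 3 codons.
4 × 4 × 2 × 1 × 6 × 2 × 4 × 3 = 4608.

4608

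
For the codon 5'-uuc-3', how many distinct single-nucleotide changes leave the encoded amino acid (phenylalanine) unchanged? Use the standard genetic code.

1

Position 1: none → 0 synonymous.
Position 2: none → 0 synonymous.
Position 3: UUU → 1 synonymous.
Total: 0 + 0 + 1 = 1.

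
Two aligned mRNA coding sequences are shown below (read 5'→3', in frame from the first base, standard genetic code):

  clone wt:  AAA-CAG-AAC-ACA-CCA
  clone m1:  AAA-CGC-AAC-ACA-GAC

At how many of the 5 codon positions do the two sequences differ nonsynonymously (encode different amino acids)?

2

Codon 1: AAA Lys / AAA Lys — identical.
Codon 2: CAG Gln / CGC Arg — nonsynonymous.
Codon 3: AAC Asn / AAC Asn — identical.
Codon 4: ACA Thr / ACA Thr — identical.
Codon 5: CCA Pro / GAC Asp — nonsynonymous.
Nonsynonymous differences: 2.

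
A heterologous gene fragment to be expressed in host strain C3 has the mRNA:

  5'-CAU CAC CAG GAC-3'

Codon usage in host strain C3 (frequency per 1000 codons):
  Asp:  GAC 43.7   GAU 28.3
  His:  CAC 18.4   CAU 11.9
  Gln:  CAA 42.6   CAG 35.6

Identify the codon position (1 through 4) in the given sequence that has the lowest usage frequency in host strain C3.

1

Codon 1 CAU (His): 11.9 per 1000.
Codon 2 CAC (His): 18.4 per 1000.
Codon 3 CAG (Gln): 35.6 per 1000.
Codon 4 GAC (Asp): 43.7 per 1000.
Lowest frequency is 11.9 at codon 1.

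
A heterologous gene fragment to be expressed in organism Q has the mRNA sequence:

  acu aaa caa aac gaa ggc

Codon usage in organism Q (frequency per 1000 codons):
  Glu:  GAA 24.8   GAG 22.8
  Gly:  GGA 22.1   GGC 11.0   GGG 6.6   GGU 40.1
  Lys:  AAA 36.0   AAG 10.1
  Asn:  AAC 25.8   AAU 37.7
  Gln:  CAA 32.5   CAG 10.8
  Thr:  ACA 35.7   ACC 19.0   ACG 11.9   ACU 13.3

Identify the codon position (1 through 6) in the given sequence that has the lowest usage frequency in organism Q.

Codon 1 ACU (Thr): 13.3 per 1000.
Codon 2 AAA (Lys): 36.0 per 1000.
Codon 3 CAA (Gln): 32.5 per 1000.
Codon 4 AAC (Asn): 25.8 per 1000.
Codon 5 GAA (Glu): 24.8 per 1000.
Codon 6 GGC (Gly): 11.0 per 1000.
Lowest frequency is 11.0 at codon 6.

6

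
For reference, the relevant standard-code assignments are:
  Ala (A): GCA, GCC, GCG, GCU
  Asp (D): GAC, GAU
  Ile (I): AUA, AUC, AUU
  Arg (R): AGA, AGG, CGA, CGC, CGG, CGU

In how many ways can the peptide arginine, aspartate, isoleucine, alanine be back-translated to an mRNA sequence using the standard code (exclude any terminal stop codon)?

144

Arg: 6 codons.
Asp: 2 codons.
Ile: 3 codons.
Ala: 4 codons.
6 × 2 × 3 × 4 = 144.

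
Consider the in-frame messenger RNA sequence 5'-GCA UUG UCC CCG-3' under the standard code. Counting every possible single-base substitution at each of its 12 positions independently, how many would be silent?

11

Codon 1 (GCA, Ala): 3 synonymous substitutions.
Codon 2 (UUG, Leu): 2 synonymous substitutions.
Codon 3 (UCC, Ser): 3 synonymous substitutions.
Codon 4 (CCG, Pro): 3 synonymous substitutions.
Total: 3 + 2 + 3 + 3 = 11.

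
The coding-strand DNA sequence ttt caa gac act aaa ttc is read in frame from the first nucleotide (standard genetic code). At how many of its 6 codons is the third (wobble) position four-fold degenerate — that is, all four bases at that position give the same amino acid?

Codon 1 TTT (Phe): third position 2-fold.
Codon 2 CAA (Gln): third position 2-fold.
Codon 3 GAC (Asp): third position 2-fold.
Codon 4 ACT (Thr): third position 4-fold.
Codon 5 AAA (Lys): third position 2-fold.
Codon 6 TTC (Phe): third position 2-fold.
Four-fold degenerate third positions: 1.

1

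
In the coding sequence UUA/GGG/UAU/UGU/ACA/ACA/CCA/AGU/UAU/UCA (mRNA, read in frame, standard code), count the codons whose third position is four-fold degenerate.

Codon 1 UUA (Leu): third position 2-fold.
Codon 2 GGG (Gly): third position 4-fold.
Codon 3 UAU (Tyr): third position 2-fold.
Codon 4 UGU (Cys): third position 2-fold.
Codon 5 ACA (Thr): third position 4-fold.
Codon 6 ACA (Thr): third position 4-fold.
Codon 7 CCA (Pro): third position 4-fold.
Codon 8 AGU (Ser): third position 2-fold.
Codon 9 UAU (Tyr): third position 2-fold.
Codon 10 UCA (Ser): third position 4-fold.
Four-fold degenerate third positions: 5.

5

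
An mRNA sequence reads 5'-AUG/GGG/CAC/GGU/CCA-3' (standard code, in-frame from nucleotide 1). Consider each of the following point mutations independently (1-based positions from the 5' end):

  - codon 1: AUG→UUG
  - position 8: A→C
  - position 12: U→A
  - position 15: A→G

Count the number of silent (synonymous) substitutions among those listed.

2

Codon 1: AUG (Met) → UUG (Leu) — missense.
Codon 3: CAC (His) → CCC (Pro) — missense.
Codon 4: GGU (Gly) → GGA (Gly) — synonymous.
Codon 5: CCA (Pro) → CCG (Pro) — synonymous.
Synonymous: 2 of 4.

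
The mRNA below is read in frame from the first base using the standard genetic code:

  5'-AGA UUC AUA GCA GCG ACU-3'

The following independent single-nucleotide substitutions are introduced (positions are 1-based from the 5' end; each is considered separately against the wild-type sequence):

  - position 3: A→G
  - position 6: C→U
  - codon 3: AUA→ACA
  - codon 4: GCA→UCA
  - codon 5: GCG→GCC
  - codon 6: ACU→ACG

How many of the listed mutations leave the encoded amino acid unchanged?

Codon 1: AGA (Arg) → AGG (Arg) — synonymous.
Codon 2: UUC (Phe) → UUU (Phe) — synonymous.
Codon 3: AUA (Ile) → ACA (Thr) — missense.
Codon 4: GCA (Ala) → UCA (Ser) — missense.
Codon 5: GCG (Ala) → GCC (Ala) — synonymous.
Codon 6: ACU (Thr) → ACG (Thr) — synonymous.
Synonymous: 4 of 6.

4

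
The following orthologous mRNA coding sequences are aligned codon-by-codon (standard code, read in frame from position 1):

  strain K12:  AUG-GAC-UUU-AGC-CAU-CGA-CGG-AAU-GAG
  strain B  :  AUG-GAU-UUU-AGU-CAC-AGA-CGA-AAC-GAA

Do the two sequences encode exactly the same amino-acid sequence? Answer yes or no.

yes

Codon 1: AUG Met / AUG Met — identical.
Codon 2: GAC Asp / GAU Asp — synonymous.
Codon 3: UUU Phe / UUU Phe — identical.
Codon 4: AGC Ser / AGU Ser — synonymous.
Codon 5: CAU His / CAC His — synonymous.
Codon 6: CGA Arg / AGA Arg — synonymous.
Codon 7: CGG Arg / CGA Arg — synonymous.
Codon 8: AAU Asn / AAC Asn — synonymous.
Codon 9: GAG Glu / GAA Glu — synonymous.
Nonsynonymous differences: 0 → same protein.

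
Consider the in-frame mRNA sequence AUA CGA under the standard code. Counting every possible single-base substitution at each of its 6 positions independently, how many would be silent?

Codon 1 (AUA, Ile): 2 synonymous substitutions.
Codon 2 (CGA, Arg): 4 synonymous substitutions.
Total: 2 + 4 = 6.

6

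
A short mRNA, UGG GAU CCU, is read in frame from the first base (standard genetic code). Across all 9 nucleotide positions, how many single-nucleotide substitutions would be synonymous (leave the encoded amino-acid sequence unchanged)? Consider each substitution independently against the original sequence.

4

Codon 1 (UGG, Trp): 0 synonymous substitutions.
Codon 2 (GAU, Asp): 1 synonymous substitution.
Codon 3 (CCU, Pro): 3 synonymous substitutions.
Total: 0 + 1 + 3 = 4.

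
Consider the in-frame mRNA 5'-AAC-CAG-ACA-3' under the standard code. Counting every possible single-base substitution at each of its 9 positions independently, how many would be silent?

5

Codon 1 (AAC, Asn): 1 synonymous substitution.
Codon 2 (CAG, Gln): 1 synonymous substitution.
Codon 3 (ACA, Thr): 3 synonymous substitutions.
Total: 1 + 1 + 3 = 5.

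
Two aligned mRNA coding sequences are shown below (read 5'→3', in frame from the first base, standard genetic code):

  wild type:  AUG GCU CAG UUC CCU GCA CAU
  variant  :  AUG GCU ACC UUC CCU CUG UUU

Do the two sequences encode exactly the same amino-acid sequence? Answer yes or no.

no

Codon 1: AUG Met / AUG Met — identical.
Codon 2: GCU Ala / GCU Ala — identical.
Codon 3: CAG Gln / ACC Thr — nonsynonymous.
Codon 4: UUC Phe / UUC Phe — identical.
Codon 5: CCU Pro / CCU Pro — identical.
Codon 6: GCA Ala / CUG Leu — nonsynonymous.
Codon 7: CAU His / UUU Phe — nonsynonymous.
Nonsynonymous differences: 3 → different protein.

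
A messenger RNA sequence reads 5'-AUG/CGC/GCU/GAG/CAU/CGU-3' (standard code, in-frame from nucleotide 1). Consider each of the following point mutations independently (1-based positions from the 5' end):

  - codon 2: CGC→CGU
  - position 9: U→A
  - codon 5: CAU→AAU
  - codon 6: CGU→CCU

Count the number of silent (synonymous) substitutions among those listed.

2

Codon 2: CGC (Arg) → CGU (Arg) — synonymous.
Codon 3: GCU (Ala) → GCA (Ala) — synonymous.
Codon 5: CAU (His) → AAU (Asn) — missense.
Codon 6: CGU (Arg) → CCU (Pro) — missense.
Synonymous: 2 of 4.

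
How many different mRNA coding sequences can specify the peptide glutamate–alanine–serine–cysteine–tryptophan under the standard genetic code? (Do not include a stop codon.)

Glu: 2 codons.
Ala: 4 codons.
Ser: 6 codons.
Cys: 2 codons.
Trp: 1 codon.
2 × 4 × 6 × 2 × 1 = 96.

96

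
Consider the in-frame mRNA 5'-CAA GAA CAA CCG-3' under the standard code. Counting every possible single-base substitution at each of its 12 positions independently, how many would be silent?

6

Codon 1 (CAA, Gln): 1 synonymous substitution.
Codon 2 (GAA, Glu): 1 synonymous substitution.
Codon 3 (CAA, Gln): 1 synonymous substitution.
Codon 4 (CCG, Pro): 3 synonymous substitutions.
Total: 1 + 1 + 1 + 3 = 6.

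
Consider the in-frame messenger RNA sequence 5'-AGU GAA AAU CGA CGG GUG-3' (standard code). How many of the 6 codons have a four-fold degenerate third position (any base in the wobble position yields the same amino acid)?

3

Codon 1 AGU (Ser): third position 2-fold.
Codon 2 GAA (Glu): third position 2-fold.
Codon 3 AAU (Asn): third position 2-fold.
Codon 4 CGA (Arg): third position 4-fold.
Codon 5 CGG (Arg): third position 4-fold.
Codon 6 GUG (Val): third position 4-fold.
Four-fold degenerate third positions: 3.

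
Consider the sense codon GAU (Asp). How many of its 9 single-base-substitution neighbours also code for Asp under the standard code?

Position 1: none → 0 synonymous.
Position 2: none → 0 synonymous.
Position 3: GAC → 1 synonymous.
Total: 0 + 0 + 1 = 1.

1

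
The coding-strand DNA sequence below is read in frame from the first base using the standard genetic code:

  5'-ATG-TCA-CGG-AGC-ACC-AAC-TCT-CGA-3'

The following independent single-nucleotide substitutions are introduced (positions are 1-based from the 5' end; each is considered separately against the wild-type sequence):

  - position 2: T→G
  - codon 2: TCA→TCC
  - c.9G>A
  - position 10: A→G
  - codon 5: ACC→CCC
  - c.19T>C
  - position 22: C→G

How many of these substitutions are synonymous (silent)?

2

Codon 1: ATG (Met) → AGG (Arg) — missense.
Codon 2: TCA (Ser) → TCC (Ser) — synonymous.
Codon 3: CGG (Arg) → CGA (Arg) — synonymous.
Codon 4: AGC (Ser) → GGC (Gly) — missense.
Codon 5: ACC (Thr) → CCC (Pro) — missense.
Codon 7: TCT (Ser) → CCT (Pro) — missense.
Codon 8: CGA (Arg) → GGA (Gly) — missense.
Synonymous: 2 of 7.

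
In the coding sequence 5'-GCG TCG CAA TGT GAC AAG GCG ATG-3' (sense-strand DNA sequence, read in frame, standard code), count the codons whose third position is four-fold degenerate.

3

Codon 1 GCG (Ala): third position 4-fold.
Codon 2 TCG (Ser): third position 4-fold.
Codon 3 CAA (Gln): third position 2-fold.
Codon 4 TGT (Cys): third position 2-fold.
Codon 5 GAC (Asp): third position 2-fold.
Codon 6 AAG (Lys): third position 2-fold.
Codon 7 GCG (Ala): third position 4-fold.
Codon 8 ATG (Met): third position 1-fold.
Four-fold degenerate third positions: 3.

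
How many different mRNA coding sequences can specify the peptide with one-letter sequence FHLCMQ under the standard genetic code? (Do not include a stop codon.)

Phe: 2 codons.
His: 2 codons.
Leu: 6 codons.
Cys: 2 codons.
Met: 1 codon.
Gln: 2 codons.
2 × 2 × 6 × 2 × 1 × 2 = 96.

96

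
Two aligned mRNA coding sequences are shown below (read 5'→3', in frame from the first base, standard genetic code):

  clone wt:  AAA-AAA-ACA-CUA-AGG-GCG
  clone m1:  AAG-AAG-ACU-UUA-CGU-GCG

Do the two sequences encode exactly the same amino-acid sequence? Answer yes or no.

yes

Codon 1: AAA Lys / AAG Lys — synonymous.
Codon 2: AAA Lys / AAG Lys — synonymous.
Codon 3: ACA Thr / ACU Thr — synonymous.
Codon 4: CUA Leu / UUA Leu — synonymous.
Codon 5: AGG Arg / CGU Arg — synonymous.
Codon 6: GCG Ala / GCG Ala — identical.
Nonsynonymous differences: 0 → same protein.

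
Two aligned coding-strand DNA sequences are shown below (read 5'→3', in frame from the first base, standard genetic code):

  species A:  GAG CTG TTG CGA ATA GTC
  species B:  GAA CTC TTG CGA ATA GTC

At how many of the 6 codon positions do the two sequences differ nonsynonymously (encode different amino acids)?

Codon 1: GAG Glu / GAA Glu — synonymous.
Codon 2: CTG Leu / CTC Leu — synonymous.
Codon 3: TTG Leu / TTG Leu — identical.
Codon 4: CGA Arg / CGA Arg — identical.
Codon 5: ATA Ile / ATA Ile — identical.
Codon 6: GTC Val / GTC Val — identical.
Nonsynonymous differences: 0.

0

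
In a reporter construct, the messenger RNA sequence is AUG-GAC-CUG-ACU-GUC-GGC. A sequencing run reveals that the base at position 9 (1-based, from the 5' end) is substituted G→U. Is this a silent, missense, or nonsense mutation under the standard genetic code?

Position 9 falls in codon 3: CUG → Leu.
After the substitution the codon is CUU → Leu.
Both encode Leu, so the change is synonymous.

silent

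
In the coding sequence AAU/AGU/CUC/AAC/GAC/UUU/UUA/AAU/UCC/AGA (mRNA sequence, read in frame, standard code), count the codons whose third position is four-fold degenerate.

2

Codon 1 AAU (Asn): third position 2-fold.
Codon 2 AGU (Ser): third position 2-fold.
Codon 3 CUC (Leu): third position 4-fold.
Codon 4 AAC (Asn): third position 2-fold.
Codon 5 GAC (Asp): third position 2-fold.
Codon 6 UUU (Phe): third position 2-fold.
Codon 7 UUA (Leu): third position 2-fold.
Codon 8 AAU (Asn): third position 2-fold.
Codon 9 UCC (Ser): third position 4-fold.
Codon 10 AGA (Arg): third position 2-fold.
Four-fold degenerate third positions: 2.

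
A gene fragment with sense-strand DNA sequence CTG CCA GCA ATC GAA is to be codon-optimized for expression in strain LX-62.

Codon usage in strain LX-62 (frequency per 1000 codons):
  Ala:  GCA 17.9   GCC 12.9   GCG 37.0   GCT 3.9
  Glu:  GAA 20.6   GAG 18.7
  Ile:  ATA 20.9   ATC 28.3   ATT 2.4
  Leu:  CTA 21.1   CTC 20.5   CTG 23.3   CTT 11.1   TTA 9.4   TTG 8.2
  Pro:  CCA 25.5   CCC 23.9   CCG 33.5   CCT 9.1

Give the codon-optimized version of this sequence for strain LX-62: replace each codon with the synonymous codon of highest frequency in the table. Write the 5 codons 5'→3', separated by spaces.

CTG CCG GCG ATC GAA

Codon 1 (Leu): best is CTG at 23.3.
Codon 2 (Pro): best is CCG at 33.5.
Codon 3 (Ala): best is GCG at 37.0.
Codon 4 (Ile): best is ATC at 28.3.
Codon 5 (Glu): best is GAA at 20.6.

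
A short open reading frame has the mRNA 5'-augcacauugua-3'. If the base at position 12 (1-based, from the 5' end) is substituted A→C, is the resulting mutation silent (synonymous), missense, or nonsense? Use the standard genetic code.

Position 12 falls in codon 4: GUA → Val.
After the substitution the codon is GUC → Val.
Both encode Val, so the change is synonymous.

silent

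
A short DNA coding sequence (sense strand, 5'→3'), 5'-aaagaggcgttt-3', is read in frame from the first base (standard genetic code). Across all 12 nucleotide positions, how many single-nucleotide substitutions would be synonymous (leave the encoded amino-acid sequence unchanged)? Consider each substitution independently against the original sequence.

Codon 1 (AAA, Lys): 1 synonymous substitution.
Codon 2 (GAG, Glu): 1 synonymous substitution.
Codon 3 (GCG, Ala): 3 synonymous substitutions.
Codon 4 (TTT, Phe): 1 synonymous substitution.
Total: 1 + 1 + 3 + 1 = 6.

6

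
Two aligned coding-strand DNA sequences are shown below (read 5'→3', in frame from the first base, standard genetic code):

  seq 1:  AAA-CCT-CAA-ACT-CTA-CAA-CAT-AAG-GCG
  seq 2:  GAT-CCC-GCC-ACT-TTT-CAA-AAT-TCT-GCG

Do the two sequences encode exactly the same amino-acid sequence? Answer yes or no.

Codon 1: AAA Lys / GAT Asp — nonsynonymous.
Codon 2: CCT Pro / CCC Pro — synonymous.
Codon 3: CAA Gln / GCC Ala — nonsynonymous.
Codon 4: ACT Thr / ACT Thr — identical.
Codon 5: CTA Leu / TTT Phe — nonsynonymous.
Codon 6: CAA Gln / CAA Gln — identical.
Codon 7: CAT His / AAT Asn — nonsynonymous.
Codon 8: AAG Lys / TCT Ser — nonsynonymous.
Codon 9: GCG Ala / GCG Ala — identical.
Nonsynonymous differences: 5 → different protein.

no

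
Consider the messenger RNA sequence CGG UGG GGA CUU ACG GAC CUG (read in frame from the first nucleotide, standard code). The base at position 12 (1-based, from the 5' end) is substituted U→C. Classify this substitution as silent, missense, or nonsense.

silent

Position 12 falls in codon 4: CUU → Leu.
After the substitution the codon is CUC → Leu.
Both encode Leu, so the change is synonymous.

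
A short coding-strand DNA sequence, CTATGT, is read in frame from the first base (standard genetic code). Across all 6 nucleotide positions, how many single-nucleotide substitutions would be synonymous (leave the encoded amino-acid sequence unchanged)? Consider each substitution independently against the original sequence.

5

Codon 1 (CTA, Leu): 4 synonymous substitutions.
Codon 2 (TGT, Cys): 1 synonymous substitution.
Total: 4 + 1 = 5.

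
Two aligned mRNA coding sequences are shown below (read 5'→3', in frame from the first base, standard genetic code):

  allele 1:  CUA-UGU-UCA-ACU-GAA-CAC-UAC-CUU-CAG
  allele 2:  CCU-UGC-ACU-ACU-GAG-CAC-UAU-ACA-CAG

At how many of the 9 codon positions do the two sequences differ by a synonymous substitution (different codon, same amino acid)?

Codon 1: CUA Leu / CCU Pro — nonsynonymous.
Codon 2: UGU Cys / UGC Cys — synonymous.
Codon 3: UCA Ser / ACU Thr — nonsynonymous.
Codon 4: ACU Thr / ACU Thr — identical.
Codon 5: GAA Glu / GAG Glu — synonymous.
Codon 6: CAC His / CAC His — identical.
Codon 7: UAC Tyr / UAU Tyr — synonymous.
Codon 8: CUU Leu / ACA Thr — nonsynonymous.
Codon 9: CAG Gln / CAG Gln — identical.
Synonymous differences: 3.

3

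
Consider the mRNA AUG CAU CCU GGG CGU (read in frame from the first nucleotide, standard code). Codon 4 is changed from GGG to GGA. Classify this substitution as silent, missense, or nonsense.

Position 12 falls in codon 4: GGG → Gly.
After the substitution the codon is GGA → Gly.
Both encode Gly, so the change is synonymous.

silent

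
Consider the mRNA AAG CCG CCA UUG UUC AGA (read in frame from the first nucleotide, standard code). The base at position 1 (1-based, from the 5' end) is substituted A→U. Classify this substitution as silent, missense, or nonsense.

Position 1 falls in codon 1: AAG → Lys.
After the substitution the codon is UAG → Stop.
The new codon is a stop codon, so this is a nonsense mutation.

nonsense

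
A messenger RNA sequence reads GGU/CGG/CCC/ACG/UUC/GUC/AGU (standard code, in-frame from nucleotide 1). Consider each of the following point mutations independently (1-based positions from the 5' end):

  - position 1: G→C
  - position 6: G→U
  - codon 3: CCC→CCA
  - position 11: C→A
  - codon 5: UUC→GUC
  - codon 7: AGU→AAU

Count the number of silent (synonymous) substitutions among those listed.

2

Codon 1: GGU (Gly) → CGU (Arg) — missense.
Codon 2: CGG (Arg) → CGU (Arg) — synonymous.
Codon 3: CCC (Pro) → CCA (Pro) — synonymous.
Codon 4: ACG (Thr) → AAG (Lys) — missense.
Codon 5: UUC (Phe) → GUC (Val) — missense.
Codon 7: AGU (Ser) → AAU (Asn) — missense.
Synonymous: 2 of 6.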